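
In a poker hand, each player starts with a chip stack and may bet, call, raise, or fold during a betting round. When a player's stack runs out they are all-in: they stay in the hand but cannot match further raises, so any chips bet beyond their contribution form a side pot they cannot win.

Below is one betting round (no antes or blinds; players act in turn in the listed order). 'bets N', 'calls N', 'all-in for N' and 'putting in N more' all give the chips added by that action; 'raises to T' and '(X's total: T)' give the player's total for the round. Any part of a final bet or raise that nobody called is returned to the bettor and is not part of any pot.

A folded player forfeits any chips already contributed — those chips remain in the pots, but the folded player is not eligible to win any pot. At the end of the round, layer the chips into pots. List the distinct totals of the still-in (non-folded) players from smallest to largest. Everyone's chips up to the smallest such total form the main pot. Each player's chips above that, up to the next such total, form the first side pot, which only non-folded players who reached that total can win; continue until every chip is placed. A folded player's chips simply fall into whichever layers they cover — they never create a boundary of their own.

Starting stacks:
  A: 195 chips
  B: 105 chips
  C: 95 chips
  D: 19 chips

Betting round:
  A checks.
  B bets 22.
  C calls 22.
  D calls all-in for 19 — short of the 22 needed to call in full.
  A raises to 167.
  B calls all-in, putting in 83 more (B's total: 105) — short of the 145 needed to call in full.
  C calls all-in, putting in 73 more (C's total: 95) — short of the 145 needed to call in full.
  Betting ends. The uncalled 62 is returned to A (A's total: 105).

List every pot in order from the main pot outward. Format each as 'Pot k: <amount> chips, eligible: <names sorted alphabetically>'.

Pot 1: 76 chips, eligible: A, B, C, D
Pot 2: 228 chips, eligible: A, B, C
Pot 3: 20 chips, eligible: A, B

Derivation:
Contributions (after 62 returned to A): A=105, B=105, C=95, D=19
Pot levels (distinct totals of non-folded players): 19, 95, 105
Layer 1-19: 19 each from A, B, C, D = 19*4 = 76 chips; eligible A, B, C, D
Layer 20-95: 76 each from A, B, C = 76*3 = 228 chips; eligible A, B, C
Layer 96-105: 10 each from A, B = 10*2 = 20 chips; eligible A, B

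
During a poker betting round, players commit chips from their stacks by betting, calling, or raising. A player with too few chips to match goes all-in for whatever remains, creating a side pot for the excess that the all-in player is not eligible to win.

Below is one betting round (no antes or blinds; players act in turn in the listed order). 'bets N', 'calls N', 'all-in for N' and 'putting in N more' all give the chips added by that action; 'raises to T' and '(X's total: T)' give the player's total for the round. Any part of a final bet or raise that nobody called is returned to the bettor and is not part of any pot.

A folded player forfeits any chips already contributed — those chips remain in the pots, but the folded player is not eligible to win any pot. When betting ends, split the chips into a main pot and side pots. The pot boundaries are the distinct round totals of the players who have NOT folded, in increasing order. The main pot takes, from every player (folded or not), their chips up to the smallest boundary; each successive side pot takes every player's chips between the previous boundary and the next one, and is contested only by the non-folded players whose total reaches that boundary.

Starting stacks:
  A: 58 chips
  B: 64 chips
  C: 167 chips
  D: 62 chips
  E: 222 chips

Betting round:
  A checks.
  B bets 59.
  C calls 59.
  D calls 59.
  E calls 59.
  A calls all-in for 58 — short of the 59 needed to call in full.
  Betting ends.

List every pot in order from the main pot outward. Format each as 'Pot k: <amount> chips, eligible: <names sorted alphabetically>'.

Pot 1: 290 chips, eligible: A, B, C, D, E
Pot 2: 4 chips, eligible: B, C, D, E

Derivation:
Contributions: A=58, B=59, C=59, D=59, E=59
Pot levels (distinct totals of non-folded players): 58, 59
Layer 1-58: 58 each from A, B, C, D, E = 58*5 = 290 chips; eligible A, B, C, D, E
Layer 59-59: 1 each from B, C, D, E = 1*4 = 4 chips; eligible B, C, D, E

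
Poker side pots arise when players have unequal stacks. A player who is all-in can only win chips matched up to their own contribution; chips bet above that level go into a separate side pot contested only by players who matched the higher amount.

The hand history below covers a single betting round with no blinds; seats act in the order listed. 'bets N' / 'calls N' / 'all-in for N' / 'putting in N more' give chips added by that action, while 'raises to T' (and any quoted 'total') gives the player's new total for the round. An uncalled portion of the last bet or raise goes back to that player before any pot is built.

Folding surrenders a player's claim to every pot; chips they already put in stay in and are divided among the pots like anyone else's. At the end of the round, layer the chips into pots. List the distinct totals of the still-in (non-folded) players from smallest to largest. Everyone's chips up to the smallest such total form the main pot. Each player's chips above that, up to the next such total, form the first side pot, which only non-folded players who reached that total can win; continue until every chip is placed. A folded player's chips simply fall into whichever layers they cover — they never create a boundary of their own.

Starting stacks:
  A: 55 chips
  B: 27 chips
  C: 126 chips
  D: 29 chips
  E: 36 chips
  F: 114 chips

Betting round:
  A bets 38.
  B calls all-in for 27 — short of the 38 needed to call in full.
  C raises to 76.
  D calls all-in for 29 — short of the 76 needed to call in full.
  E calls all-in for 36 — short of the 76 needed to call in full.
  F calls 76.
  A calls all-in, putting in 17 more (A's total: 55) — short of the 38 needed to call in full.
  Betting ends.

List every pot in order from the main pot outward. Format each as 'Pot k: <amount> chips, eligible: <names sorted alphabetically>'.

Pot 1: 162 chips, eligible: A, B, C, D, E, F
Pot 2: 10 chips, eligible: A, C, D, E, F
Pot 3: 28 chips, eligible: A, C, E, F
Pot 4: 57 chips, eligible: A, C, F
Pot 5: 42 chips, eligible: C, F

Derivation:
Contributions: A=55, B=27, C=76, D=29, E=36, F=76
Pot levels (distinct totals of non-folded players): 27, 29, 36, 55, 76
Layer 1-27: 27 each from A, B, C, D, E, F = 27*6 = 162 chips; eligible A, B, C, D, E, F
Layer 28-29: 2 each from A, C, D, E, F = 2*5 = 10 chips; eligible A, C, D, E, F
Layer 30-36: 7 each from A, C, E, F = 7*4 = 28 chips; eligible A, C, E, F
Layer 37-55: 19 each from A, C, F = 19*3 = 57 chips; eligible A, C, F
Layer 56-76: 21 each from C, F = 21*2 = 42 chips; eligible C, F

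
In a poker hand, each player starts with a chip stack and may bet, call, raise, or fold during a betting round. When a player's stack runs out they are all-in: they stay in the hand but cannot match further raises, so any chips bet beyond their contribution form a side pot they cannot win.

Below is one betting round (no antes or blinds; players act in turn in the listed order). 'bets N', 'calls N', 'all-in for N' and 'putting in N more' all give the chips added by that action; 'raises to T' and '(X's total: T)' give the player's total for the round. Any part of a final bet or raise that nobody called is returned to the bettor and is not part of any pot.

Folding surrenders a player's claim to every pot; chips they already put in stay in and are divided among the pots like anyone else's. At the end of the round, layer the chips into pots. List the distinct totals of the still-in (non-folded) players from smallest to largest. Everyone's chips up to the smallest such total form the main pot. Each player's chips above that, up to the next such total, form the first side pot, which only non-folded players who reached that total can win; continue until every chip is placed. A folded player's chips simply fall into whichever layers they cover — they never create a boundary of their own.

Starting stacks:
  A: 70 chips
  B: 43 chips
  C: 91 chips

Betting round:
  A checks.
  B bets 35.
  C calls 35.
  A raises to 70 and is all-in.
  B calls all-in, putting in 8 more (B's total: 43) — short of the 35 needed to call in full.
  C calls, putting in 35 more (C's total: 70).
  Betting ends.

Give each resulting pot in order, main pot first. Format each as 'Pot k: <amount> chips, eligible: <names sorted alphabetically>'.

Pot 1: 129 chips, eligible: A, B, C
Pot 2: 54 chips, eligible: A, C

Derivation:
Contributions: A=70, B=43, C=70
Pot levels (distinct totals of non-folded players): 43, 70
Layer 1-43: 43 each from A, B, C = 43*3 = 129 chips; eligible A, B, C
Layer 44-70: 27 each from A, C = 27*2 = 54 chips; eligible A, C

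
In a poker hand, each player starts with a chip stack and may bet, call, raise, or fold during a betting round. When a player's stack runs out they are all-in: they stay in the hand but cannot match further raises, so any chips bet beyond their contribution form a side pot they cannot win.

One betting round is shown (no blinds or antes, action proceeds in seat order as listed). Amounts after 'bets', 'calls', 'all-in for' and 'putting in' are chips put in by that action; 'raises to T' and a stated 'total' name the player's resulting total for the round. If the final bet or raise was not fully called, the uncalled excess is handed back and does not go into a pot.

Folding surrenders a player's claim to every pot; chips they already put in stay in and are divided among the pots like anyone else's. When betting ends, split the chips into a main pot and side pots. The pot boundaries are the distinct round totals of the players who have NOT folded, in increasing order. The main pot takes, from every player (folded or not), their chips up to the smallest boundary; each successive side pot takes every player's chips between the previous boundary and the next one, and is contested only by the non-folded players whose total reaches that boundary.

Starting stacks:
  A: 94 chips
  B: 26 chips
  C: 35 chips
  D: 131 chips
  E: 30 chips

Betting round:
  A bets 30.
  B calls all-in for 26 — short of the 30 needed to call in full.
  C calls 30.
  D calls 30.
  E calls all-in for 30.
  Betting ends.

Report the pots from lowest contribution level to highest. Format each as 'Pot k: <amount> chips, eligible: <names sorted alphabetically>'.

Pot 1: 130 chips, eligible: A, B, C, D, E
Pot 2: 16 chips, eligible: A, C, D, E

Derivation:
Contributions: A=30, B=26, C=30, D=30, E=30
Pot levels (distinct totals of non-folded players): 26, 30
Layer 1-26: 26 each from A, B, C, D, E = 26*5 = 130 chips; eligible A, B, C, D, E
Layer 27-30: 4 each from A, C, D, E = 4*4 = 16 chips; eligible A, C, D, E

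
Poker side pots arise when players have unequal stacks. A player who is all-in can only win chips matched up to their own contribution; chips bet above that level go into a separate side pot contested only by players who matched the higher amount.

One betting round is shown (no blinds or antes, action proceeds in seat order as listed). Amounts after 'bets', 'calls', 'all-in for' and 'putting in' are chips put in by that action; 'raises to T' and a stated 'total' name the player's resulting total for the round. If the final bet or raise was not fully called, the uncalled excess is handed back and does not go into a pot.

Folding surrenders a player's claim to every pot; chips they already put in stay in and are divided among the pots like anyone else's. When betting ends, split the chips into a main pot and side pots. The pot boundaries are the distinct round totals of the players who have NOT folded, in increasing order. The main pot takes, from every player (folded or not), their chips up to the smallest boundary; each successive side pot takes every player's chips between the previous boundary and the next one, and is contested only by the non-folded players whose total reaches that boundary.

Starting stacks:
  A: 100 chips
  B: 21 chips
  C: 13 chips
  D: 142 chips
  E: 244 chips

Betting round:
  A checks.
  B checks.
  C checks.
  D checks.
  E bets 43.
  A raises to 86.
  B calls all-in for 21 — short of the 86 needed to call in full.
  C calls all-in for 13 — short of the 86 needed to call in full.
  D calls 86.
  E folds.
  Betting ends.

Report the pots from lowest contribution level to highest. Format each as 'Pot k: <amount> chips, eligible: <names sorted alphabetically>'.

Pot 1: 65 chips, eligible: A, B, C, D
Pot 2: 32 chips, eligible: A, B, D
Pot 3: 152 chips, eligible: A, D

Derivation:
Contributions: A=86, B=21, C=13, D=86, E=43
Folded: E
Pot levels (distinct totals of non-folded players): 13, 21, 86
Layer 1-13: 13 each from A, B, C, D, E = 13*5 = 65 chips; eligible A, B, C, D
Layer 14-21: 8 each from A, B, D, E = 8*4 = 32 chips; eligible A, B, D
Layer 22-86: A 65 + D 65 + E 22 = 152 chips; eligible A, D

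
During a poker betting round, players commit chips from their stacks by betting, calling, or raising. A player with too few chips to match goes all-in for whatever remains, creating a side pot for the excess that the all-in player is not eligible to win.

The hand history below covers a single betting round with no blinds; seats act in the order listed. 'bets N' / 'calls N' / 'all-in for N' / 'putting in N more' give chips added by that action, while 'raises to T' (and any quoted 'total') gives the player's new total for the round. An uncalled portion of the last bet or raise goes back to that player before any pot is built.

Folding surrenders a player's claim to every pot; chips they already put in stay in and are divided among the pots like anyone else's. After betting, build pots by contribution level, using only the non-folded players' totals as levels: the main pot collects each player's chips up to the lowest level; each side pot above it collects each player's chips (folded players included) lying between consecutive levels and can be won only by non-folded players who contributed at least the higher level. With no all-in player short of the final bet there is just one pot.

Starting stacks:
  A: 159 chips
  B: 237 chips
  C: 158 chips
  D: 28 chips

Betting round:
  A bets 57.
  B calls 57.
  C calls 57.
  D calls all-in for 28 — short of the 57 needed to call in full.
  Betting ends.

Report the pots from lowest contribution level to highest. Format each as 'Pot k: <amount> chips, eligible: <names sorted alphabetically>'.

Contributions: A=57, B=57, C=57, D=28
Pot levels (distinct totals of non-folded players): 28, 57
Layer 1-28: 28 each from A, B, C, D = 28*4 = 112 chips; eligible A, B, C, D
Layer 29-57: 29 each from A, B, C = 29*3 = 87 chips; eligible A, B, C

Pot 1: 112 chips, eligible: A, B, C, D
Pot 2: 87 chips, eligible: A, B, C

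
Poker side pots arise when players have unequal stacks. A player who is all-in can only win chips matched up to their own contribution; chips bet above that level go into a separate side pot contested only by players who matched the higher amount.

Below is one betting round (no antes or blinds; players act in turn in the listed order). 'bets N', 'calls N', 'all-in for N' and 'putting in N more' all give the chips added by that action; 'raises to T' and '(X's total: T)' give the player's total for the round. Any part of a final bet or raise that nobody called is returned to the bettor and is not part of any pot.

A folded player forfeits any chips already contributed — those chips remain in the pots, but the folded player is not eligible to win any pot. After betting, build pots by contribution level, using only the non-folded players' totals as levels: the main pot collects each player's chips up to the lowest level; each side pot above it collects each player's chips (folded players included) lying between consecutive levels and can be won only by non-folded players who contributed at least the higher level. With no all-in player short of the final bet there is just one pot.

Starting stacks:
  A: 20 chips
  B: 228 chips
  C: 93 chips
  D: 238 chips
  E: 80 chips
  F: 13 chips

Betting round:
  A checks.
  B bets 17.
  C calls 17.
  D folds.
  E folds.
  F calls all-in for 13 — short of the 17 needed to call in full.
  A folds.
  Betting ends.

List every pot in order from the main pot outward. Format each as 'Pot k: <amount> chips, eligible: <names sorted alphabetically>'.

Contributions: B=17, C=17, F=13
Folded: A, D, E
Pot levels (distinct totals of non-folded players): 13, 17
Layer 1-13: 13 each from B, C, F = 13*3 = 39 chips; eligible B, C, F
Layer 14-17: 4 each from B, C = 4*2 = 8 chips; eligible B, C

Pot 1: 39 chips, eligible: B, C, F
Pot 2: 8 chips, eligible: B, C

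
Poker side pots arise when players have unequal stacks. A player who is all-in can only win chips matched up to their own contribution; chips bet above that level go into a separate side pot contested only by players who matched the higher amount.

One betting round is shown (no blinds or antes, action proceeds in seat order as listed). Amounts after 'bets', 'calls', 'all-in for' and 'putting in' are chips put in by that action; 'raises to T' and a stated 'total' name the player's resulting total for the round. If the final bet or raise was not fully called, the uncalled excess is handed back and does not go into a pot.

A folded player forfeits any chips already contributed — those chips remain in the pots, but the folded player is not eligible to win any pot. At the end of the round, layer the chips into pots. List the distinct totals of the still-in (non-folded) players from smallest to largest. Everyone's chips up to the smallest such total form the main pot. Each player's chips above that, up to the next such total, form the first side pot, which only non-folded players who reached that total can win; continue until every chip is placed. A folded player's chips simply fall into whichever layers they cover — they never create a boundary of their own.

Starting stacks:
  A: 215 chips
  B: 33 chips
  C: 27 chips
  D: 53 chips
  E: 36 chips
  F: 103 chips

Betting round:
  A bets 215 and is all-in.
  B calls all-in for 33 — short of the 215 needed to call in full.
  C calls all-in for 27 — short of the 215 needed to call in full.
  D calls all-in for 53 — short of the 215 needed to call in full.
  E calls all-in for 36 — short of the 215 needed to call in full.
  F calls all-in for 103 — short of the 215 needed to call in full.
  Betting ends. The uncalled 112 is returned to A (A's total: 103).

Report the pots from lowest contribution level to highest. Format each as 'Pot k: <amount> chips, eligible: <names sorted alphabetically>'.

Contributions (after 112 returned to A): A=103, B=33, C=27, D=53, E=36, F=103
Pot levels (distinct totals of non-folded players): 27, 33, 36, 53, 103
Layer 1-27: 27 each from A, B, C, D, E, F = 27*6 = 162 chips; eligible A, B, C, D, E, F
Layer 28-33: 6 each from A, B, D, E, F = 6*5 = 30 chips; eligible A, B, D, E, F
Layer 34-36: 3 each from A, D, E, F = 3*4 = 12 chips; eligible A, D, E, F
Layer 37-53: 17 each from A, D, F = 17*3 = 51 chips; eligible A, D, F
Layer 54-103: 50 each from A, F = 50*2 = 100 chips; eligible A, F

Pot 1: 162 chips, eligible: A, B, C, D, E, F
Pot 2: 30 chips, eligible: A, B, D, E, F
Pot 3: 12 chips, eligible: A, D, E, F
Pot 4: 51 chips, eligible: A, D, F
Pot 5: 100 chips, eligible: A, F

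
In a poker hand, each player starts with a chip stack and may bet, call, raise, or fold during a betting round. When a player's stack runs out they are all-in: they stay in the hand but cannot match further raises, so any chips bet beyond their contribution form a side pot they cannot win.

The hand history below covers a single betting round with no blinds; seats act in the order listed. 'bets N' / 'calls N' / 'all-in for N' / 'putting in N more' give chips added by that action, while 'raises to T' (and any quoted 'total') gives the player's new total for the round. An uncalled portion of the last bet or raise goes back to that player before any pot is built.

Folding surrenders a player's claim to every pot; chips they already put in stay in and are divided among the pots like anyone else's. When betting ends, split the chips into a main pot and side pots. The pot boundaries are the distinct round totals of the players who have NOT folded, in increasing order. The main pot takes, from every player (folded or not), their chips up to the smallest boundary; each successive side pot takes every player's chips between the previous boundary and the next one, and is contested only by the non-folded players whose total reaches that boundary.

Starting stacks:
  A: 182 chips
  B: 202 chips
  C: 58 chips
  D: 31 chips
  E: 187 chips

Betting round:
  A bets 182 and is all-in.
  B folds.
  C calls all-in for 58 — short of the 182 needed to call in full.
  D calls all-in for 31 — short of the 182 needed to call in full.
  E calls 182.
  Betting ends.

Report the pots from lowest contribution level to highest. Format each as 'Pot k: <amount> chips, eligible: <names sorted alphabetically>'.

Contributions: A=182, C=58, D=31, E=182
Folded: B
Pot levels (distinct totals of non-folded players): 31, 58, 182
Layer 1-31: 31 each from A, C, D, E = 31*4 = 124 chips; eligible A, C, D, E
Layer 32-58: 27 each from A, C, E = 27*3 = 81 chips; eligible A, C, E
Layer 59-182: 124 each from A, E = 124*2 = 248 chips; eligible A, E

Pot 1: 124 chips, eligible: A, C, D, E
Pot 2: 81 chips, eligible: A, C, E
Pot 3: 248 chips, eligible: A, E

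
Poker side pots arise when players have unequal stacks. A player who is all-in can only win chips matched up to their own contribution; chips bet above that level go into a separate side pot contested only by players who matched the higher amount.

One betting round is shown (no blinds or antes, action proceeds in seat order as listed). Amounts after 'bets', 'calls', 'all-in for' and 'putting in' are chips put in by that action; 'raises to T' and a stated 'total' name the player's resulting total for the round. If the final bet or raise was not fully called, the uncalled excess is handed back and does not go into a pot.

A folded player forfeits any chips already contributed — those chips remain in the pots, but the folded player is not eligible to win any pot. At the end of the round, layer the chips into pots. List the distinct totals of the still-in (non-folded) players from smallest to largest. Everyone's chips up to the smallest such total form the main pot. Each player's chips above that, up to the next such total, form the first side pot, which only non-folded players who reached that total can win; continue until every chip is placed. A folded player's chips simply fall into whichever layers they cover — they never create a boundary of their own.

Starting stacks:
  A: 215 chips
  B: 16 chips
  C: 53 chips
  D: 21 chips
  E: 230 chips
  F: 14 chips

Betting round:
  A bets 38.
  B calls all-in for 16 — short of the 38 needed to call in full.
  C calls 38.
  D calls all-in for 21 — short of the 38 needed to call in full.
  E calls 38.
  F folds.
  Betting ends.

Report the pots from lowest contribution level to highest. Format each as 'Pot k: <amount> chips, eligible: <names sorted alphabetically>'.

Pot 1: 80 chips, eligible: A, B, C, D, E
Pot 2: 20 chips, eligible: A, C, D, E
Pot 3: 51 chips, eligible: A, C, E

Derivation:
Contributions: A=38, B=16, C=38, D=21, E=38
Folded: F
Pot levels (distinct totals of non-folded players): 16, 21, 38
Layer 1-16: 16 each from A, B, C, D, E = 16*5 = 80 chips; eligible A, B, C, D, E
Layer 17-21: 5 each from A, C, D, E = 5*4 = 20 chips; eligible A, C, D, E
Layer 22-38: 17 each from A, C, E = 17*3 = 51 chips; eligible A, C, E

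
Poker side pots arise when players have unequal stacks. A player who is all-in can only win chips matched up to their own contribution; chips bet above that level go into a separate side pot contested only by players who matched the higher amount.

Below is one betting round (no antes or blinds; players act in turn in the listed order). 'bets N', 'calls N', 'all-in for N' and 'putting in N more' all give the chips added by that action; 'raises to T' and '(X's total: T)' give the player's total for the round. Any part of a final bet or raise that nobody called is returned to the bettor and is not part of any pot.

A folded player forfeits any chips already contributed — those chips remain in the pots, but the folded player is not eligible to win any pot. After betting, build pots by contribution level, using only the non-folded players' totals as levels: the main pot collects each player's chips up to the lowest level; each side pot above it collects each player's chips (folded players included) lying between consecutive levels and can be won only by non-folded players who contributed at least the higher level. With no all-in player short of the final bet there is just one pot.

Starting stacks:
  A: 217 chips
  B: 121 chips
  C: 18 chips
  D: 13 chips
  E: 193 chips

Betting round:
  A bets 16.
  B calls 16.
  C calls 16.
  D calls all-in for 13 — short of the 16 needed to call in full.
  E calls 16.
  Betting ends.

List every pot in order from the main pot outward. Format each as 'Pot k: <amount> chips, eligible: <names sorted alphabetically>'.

Contributions: A=16, B=16, C=16, D=13, E=16
Pot levels (distinct totals of non-folded players): 13, 16
Layer 1-13: 13 each from A, B, C, D, E = 13*5 = 65 chips; eligible A, B, C, D, E
Layer 14-16: 3 each from A, B, C, E = 3*4 = 12 chips; eligible A, B, C, E

Pot 1: 65 chips, eligible: A, B, C, D, E
Pot 2: 12 chips, eligible: A, B, C, E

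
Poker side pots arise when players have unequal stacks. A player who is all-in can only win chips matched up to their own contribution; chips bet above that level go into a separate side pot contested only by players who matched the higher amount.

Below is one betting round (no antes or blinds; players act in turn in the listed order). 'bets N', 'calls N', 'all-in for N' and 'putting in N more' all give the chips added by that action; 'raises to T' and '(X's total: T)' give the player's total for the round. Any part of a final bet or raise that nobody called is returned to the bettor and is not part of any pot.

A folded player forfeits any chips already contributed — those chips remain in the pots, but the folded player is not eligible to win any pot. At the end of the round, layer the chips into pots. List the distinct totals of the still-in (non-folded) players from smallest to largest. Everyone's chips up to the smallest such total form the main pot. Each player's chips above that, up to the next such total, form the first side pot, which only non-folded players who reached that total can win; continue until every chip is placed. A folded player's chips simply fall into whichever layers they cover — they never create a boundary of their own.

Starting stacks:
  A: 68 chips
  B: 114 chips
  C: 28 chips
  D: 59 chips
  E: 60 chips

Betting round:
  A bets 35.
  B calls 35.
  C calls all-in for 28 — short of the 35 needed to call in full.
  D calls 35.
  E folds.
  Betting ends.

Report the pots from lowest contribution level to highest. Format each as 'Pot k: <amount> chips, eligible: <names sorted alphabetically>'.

Pot 1: 112 chips, eligible: A, B, C, D
Pot 2: 21 chips, eligible: A, B, D

Derivation:
Contributions: A=35, B=35, C=28, D=35
Folded: E
Pot levels (distinct totals of non-folded players): 28, 35
Layer 1-28: 28 each from A, B, C, D = 28*4 = 112 chips; eligible A, B, C, D
Layer 29-35: 7 each from A, B, D = 7*3 = 21 chips; eligible A, B, D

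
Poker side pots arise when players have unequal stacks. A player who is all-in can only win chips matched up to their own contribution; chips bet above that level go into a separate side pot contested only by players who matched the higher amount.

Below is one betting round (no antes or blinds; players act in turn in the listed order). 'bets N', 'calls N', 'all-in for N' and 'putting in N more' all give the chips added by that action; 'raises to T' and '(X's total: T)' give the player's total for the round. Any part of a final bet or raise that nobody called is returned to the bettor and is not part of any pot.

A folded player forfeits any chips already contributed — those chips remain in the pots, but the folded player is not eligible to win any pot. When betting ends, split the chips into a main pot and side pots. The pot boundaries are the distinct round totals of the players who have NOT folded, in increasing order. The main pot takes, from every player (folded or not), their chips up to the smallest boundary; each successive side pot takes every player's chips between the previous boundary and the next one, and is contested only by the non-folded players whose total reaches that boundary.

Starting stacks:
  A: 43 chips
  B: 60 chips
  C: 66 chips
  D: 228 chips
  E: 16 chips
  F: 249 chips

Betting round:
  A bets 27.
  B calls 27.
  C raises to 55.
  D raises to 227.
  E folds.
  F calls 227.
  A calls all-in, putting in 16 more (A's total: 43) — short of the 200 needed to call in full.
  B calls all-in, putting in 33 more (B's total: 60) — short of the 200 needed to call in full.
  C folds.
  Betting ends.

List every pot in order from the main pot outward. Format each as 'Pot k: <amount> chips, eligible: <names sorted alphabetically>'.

Pot 1: 215 chips, eligible: A, B, D, F
Pot 2: 63 chips, eligible: B, D, F
Pot 3: 334 chips, eligible: D, F

Derivation:
Contributions: A=43, B=60, C=55, D=227, F=227
Folded: C, E
Pot levels (distinct totals of non-folded players): 43, 60, 227
Layer 1-43: 43 each from A, B, C, D, F = 43*5 = 215 chips; eligible A, B, D, F
Layer 44-60: B 17 + C 12 + D 17 + F 17 = 63 chips; eligible B, D, F
Layer 61-227: 167 each from D, F = 167*2 = 334 chips; eligible D, F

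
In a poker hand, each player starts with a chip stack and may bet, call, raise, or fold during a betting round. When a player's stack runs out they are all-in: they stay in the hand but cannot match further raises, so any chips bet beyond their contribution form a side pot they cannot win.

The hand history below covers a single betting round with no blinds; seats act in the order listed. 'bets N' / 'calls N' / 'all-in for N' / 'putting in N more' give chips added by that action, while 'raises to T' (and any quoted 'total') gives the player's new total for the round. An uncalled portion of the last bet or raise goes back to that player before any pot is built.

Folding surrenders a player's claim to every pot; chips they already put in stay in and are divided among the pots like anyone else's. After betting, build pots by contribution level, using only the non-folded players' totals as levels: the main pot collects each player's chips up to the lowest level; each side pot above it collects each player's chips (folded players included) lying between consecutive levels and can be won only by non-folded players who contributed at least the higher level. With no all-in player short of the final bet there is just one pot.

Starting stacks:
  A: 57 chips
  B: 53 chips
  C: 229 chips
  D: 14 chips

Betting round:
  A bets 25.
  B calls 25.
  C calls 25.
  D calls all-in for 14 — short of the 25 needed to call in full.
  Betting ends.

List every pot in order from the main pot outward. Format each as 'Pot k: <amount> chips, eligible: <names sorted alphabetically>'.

Pot 1: 56 chips, eligible: A, B, C, D
Pot 2: 33 chips, eligible: A, B, C

Derivation:
Contributions: A=25, B=25, C=25, D=14
Pot levels (distinct totals of non-folded players): 14, 25
Layer 1-14: 14 each from A, B, C, D = 14*4 = 56 chips; eligible A, B, C, D
Layer 15-25: 11 each from A, B, C = 11*3 = 33 chips; eligible A, B, C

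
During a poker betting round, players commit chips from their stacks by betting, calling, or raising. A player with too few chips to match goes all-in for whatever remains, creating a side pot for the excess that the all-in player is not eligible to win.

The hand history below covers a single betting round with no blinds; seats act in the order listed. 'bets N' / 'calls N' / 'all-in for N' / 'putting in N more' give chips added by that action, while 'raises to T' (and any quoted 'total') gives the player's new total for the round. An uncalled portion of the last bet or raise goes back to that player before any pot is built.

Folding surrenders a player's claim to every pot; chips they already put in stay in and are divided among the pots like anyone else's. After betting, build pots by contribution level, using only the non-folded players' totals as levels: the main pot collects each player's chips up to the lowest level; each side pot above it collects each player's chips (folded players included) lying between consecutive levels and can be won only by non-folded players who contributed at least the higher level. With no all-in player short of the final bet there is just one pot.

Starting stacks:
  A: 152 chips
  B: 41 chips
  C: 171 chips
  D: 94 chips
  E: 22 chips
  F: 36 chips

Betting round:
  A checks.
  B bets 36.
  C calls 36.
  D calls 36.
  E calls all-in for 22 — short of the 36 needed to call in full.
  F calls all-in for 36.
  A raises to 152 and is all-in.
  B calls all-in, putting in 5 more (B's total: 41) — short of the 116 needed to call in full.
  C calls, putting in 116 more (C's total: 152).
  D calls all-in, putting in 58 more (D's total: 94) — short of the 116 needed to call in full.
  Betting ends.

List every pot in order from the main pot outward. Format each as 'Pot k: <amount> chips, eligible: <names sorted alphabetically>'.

Contributions: A=152, B=41, C=152, D=94, E=22, F=36
Pot levels (distinct totals of non-folded players): 22, 36, 41, 94, 152
Layer 1-22: 22 each from A, B, C, D, E, F = 22*6 = 132 chips; eligible A, B, C, D, E, F
Layer 23-36: 14 each from A, B, C, D, F = 14*5 = 70 chips; eligible A, B, C, D, F
Layer 37-41: 5 each from A, B, C, D = 5*4 = 20 chips; eligible A, B, C, D
Layer 42-94: 53 each from A, C, D = 53*3 = 159 chips; eligible A, C, D
Layer 95-152: 58 each from A, C = 58*2 = 116 chips; eligible A, C

Pot 1: 132 chips, eligible: A, B, C, D, E, F
Pot 2: 70 chips, eligible: A, B, C, D, F
Pot 3: 20 chips, eligible: A, B, C, D
Pot 4: 159 chips, eligible: A, C, D
Pot 5: 116 chips, eligible: A, C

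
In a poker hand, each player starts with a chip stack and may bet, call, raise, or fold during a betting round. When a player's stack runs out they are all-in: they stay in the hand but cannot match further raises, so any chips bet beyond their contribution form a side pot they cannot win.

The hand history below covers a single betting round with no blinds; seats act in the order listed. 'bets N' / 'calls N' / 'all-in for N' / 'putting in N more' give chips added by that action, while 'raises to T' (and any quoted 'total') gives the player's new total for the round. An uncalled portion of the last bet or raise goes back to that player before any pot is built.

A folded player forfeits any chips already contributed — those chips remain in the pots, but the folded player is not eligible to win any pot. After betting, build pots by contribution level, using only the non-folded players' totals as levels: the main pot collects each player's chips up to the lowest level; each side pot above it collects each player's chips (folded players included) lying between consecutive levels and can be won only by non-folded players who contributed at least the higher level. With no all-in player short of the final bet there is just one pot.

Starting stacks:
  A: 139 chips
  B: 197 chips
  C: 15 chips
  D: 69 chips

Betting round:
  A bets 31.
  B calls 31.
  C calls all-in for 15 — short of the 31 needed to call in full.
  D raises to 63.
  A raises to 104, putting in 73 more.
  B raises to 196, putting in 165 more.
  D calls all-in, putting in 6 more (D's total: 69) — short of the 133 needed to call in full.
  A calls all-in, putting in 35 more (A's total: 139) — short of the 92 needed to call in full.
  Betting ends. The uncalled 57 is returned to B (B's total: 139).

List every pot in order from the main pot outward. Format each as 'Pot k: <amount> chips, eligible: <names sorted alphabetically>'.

Contributions (after 57 returned to B): A=139, B=139, C=15, D=69
Pot levels (distinct totals of non-folded players): 15, 69, 139
Layer 1-15: 15 each from A, B, C, D = 15*4 = 60 chips; eligible A, B, C, D
Layer 16-69: 54 each from A, B, D = 54*3 = 162 chips; eligible A, B, D
Layer 70-139: 70 each from A, B = 70*2 = 140 chips; eligible A, B

Pot 1: 60 chips, eligible: A, B, C, D
Pot 2: 162 chips, eligible: A, B, D
Pot 3: 140 chips, eligible: A, B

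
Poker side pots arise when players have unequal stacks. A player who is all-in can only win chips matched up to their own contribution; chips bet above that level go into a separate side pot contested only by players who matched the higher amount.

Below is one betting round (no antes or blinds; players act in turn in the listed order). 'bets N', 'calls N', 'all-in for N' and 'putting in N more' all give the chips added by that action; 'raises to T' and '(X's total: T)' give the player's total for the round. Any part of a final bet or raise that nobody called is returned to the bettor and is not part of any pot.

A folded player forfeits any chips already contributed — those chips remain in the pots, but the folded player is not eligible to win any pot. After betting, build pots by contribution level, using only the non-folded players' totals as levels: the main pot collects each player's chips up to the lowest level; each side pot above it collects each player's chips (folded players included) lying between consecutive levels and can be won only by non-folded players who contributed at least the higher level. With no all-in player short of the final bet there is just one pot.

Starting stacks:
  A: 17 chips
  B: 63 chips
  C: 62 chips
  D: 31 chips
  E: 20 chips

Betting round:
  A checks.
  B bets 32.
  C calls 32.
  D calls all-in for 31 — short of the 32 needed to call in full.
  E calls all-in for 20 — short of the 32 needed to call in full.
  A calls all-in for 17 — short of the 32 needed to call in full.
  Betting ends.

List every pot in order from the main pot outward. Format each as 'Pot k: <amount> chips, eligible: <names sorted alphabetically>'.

Pot 1: 85 chips, eligible: A, B, C, D, E
Pot 2: 12 chips, eligible: B, C, D, E
Pot 3: 33 chips, eligible: B, C, D
Pot 4: 2 chips, eligible: B, C

Derivation:
Contributions: A=17, B=32, C=32, D=31, E=20
Pot levels (distinct totals of non-folded players): 17, 20, 31, 32
Layer 1-17: 17 each from A, B, C, D, E = 17*5 = 85 chips; eligible A, B, C, D, E
Layer 18-20: 3 each from B, C, D, E = 3*4 = 12 chips; eligible B, C, D, E
Layer 21-31: 11 each from B, C, D = 11*3 = 33 chips; eligible B, C, D
Layer 32-32: 1 each from B, C = 1*2 = 2 chips; eligible B, C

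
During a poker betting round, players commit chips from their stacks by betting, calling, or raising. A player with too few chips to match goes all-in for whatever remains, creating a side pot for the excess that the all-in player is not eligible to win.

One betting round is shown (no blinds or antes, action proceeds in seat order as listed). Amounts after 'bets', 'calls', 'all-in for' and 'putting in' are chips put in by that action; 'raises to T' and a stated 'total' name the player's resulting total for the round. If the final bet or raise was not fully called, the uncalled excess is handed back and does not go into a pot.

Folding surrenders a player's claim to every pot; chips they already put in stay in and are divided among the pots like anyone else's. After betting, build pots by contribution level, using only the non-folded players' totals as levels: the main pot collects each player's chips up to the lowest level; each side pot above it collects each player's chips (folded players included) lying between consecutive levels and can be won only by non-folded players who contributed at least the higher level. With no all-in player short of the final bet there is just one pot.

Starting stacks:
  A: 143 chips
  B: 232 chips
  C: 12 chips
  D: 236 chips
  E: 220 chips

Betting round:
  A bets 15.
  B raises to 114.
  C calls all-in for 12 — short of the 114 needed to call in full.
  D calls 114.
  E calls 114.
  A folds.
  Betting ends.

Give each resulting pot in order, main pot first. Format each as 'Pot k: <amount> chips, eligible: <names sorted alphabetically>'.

Pot 1: 60 chips, eligible: B, C, D, E
Pot 2: 309 chips, eligible: B, D, E

Derivation:
Contributions: A=15, B=114, C=12, D=114, E=114
Folded: A
Pot levels (distinct totals of non-folded players): 12, 114
Layer 1-12: 12 each from A, B, C, D, E = 12*5 = 60 chips; eligible B, C, D, E
Layer 13-114: A 3 + B 102 + D 102 + E 102 = 309 chips; eligible B, D, E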